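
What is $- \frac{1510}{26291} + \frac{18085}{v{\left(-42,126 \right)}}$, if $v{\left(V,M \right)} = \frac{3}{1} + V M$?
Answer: $- \frac{483459125}{139053099} \approx -3.4768$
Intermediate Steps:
$v{\left(V,M \right)} = 3 + M V$ ($v{\left(V,M \right)} = 3 \cdot 1 + M V = 3 + M V$)
$- \frac{1510}{26291} + \frac{18085}{v{\left(-42,126 \right)}} = - \frac{1510}{26291} + \frac{18085}{3 + 126 \left(-42\right)} = \left(-1510\right) \frac{1}{26291} + \frac{18085}{3 - 5292} = - \frac{1510}{26291} + \frac{18085}{-5289} = - \frac{1510}{26291} + 18085 \left(- \frac{1}{5289}\right) = - \frac{1510}{26291} - \frac{18085}{5289} = - \frac{483459125}{139053099}$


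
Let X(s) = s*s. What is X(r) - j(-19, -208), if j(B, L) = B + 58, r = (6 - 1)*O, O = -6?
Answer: 861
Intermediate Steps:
r = -30 (r = (6 - 1)*(-6) = 5*(-6) = -30)
j(B, L) = 58 + B
X(s) = s²
X(r) - j(-19, -208) = (-30)² - (58 - 19) = 900 - 1*39 = 900 - 39 = 861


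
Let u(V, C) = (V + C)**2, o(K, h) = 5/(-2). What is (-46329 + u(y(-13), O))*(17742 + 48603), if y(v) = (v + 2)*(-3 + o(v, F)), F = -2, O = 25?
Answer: -10354795875/4 ≈ -2.5887e+9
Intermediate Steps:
o(K, h) = -5/2 (o(K, h) = 5*(-1/2) = -5/2)
y(v) = -11 - 11*v/2 (y(v) = (v + 2)*(-3 - 5/2) = (2 + v)*(-11/2) = -11 - 11*v/2)
u(V, C) = (C + V)**2
(-46329 + u(y(-13), O))*(17742 + 48603) = (-46329 + (25 + (-11 - 11/2*(-13)))**2)*(17742 + 48603) = (-46329 + (25 + (-11 + 143/2))**2)*66345 = (-46329 + (25 + 121/2)**2)*66345 = (-46329 + (171/2)**2)*66345 = (-46329 + 29241/4)*66345 = -156075/4*66345 = -10354795875/4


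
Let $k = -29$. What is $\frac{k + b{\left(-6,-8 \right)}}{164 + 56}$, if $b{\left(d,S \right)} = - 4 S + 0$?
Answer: $\frac{3}{220} \approx 0.013636$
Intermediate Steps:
$b{\left(d,S \right)} = - 4 S$
$\frac{k + b{\left(-6,-8 \right)}}{164 + 56} = \frac{-29 - -32}{164 + 56} = \frac{-29 + 32}{220} = 3 \cdot \frac{1}{220} = \frac{3}{220}$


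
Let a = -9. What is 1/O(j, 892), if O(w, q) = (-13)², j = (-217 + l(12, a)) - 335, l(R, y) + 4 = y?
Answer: 1/169 ≈ 0.0059172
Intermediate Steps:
l(R, y) = -4 + y
j = -565 (j = (-217 + (-4 - 9)) - 335 = (-217 - 13) - 335 = -230 - 335 = -565)
O(w, q) = 169
1/O(j, 892) = 1/169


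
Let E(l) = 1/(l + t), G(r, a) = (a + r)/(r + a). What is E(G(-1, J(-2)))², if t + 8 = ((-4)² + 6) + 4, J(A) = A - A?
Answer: 1/361 ≈ 0.0027701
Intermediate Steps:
J(A) = 0
G(r, a) = 1 (G(r, a) = (a + r)/(a + r) = 1)
t = 18 (t = -8 + (((-4)² + 6) + 4) = -8 + ((16 + 6) + 4) = -8 + (22 + 4) = -8 + 26 = 18)
E(l) = 1/(18 + l) (E(l) = 1/(l + 18) = 1/(18 + l))
E(G(-1, J(-2)))² = (1/(18 + 1))² = (1/19)² = 1/361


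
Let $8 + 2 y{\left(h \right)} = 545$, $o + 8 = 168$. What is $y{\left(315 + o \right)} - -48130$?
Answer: $\frac{96797}{2} \approx 48399.0$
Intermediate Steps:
$o = 160$ ($o = -8 + 168 = 160$)
$y{\left(h \right)} = \frac{537}{2}$ ($y{\left(h \right)} = -4 + \frac{1}{2} \cdot 545 = -4 + \frac{545}{2} = \frac{537}{2}$)
$y{\left(315 + o \right)} - -48130 = \frac{537}{2} - -48130 = \frac{537}{2} + 48130 = \frac{96797}{2}$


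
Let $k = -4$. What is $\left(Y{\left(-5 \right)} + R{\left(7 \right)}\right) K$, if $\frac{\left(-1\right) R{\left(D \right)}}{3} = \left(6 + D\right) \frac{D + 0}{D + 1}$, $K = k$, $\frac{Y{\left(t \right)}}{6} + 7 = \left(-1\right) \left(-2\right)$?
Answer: $\frac{513}{2} \approx 256.5$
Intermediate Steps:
$Y{\left(t \right)} = -30$ ($Y{\left(t \right)} = -42 + 6 \left(\left(-1\right) \left(-2\right)\right) = -42 + 6 \cdot 2 = -42 + 12 = -30$)
$K = -4$
$R{\left(D \right)} = - \frac{3 D \left(6 + D\right)}{1 + D}$ ($R{\left(D \right)} = - 3 \left(6 + D\right) \frac{D + 0}{D + 1} = - 3 \left(6 + D\right) \frac{D}{1 + D} = - 3 \frac{D \left(6 + D\right)}{1 + D} = - \frac{3 D \left(6 + D\right)}{1 + D}$)
$\left(Y{\left(-5 \right)} + R{\left(7 \right)}\right) K = \left(-30 - \frac{21 \left(6 + 7\right)}{1 + 7}\right) \left(-4\right) = \left(-30 - 21 \cdot \frac{1}{8} \cdot 13\right) \left(-4\right) = \left(-30 - \frac{273}{8}\right) \left(-4\right) = \left(- \frac{513}{8}\right) \left(-4\right) = \frac{513}{2}$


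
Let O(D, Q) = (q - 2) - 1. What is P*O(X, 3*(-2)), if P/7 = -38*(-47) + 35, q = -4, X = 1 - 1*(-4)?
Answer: -89229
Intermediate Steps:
X = 5 (X = 1 + 4 = 5)
P = 12747 (P = 7*(-38*(-47) + 35) = 7*(1786 + 35) = 7*1821 = 12747)
O(D, Q) = -7 (O(D, Q) = (-4 - 2) - 1 = -6 - 1 = -7)
P*O(X, 3*(-2)) = 12747*(-7) = -89229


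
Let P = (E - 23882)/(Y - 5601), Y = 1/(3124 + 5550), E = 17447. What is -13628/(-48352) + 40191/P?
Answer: 357624948692929/10223002920 ≈ 34982.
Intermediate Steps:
Y = 1/8674 ≈ 0.00011529
P = 5074290/4416643 (P = (17447 - 23882)/(1/8674 - 5601) = -6435/(-48583073/8674) = -6435*(-8674/48583073) = 5074290/4416643 ≈ 1.1489)
-13628/(-48352) + 40191/P = -13628/(-48352) + 40191/(5074290/4416643) = -13628*(-1/48352) + 40191*(4416643/5074290) = 3407/12088 + 59169766271/1691430 = 357624948692929/10223002920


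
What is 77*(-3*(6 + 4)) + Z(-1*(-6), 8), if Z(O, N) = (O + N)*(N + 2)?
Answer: -2170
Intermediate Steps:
Z(O, N) = (2 + N)*(N + O) (Z(O, N) = (N + O)*(2 + N) = (2 + N)*(N + O))
77*(-3*(6 + 4)) + Z(-1*(-6), 8) = 77*(-3*(6 + 4)) + (8**2 + 2*8 + 2*(-1*(-6)) + 8*(-1*(-6))) = 77*(-3*10) + (64 + 16 + 2*6 + 8*6) = 77*(-30) + (64 + 16 + 12 + 48) = -2310 + 140 = -2170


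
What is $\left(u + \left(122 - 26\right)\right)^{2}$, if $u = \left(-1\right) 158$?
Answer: $3844$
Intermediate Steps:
$u = -158$
$\left(u + \left(122 - 26\right)\right)^{2} = \left(-158 + \left(122 - 26\right)\right)^{2} = \left(-158 + 96\right)^{2} = \left(-62\right)^{2} = 3844$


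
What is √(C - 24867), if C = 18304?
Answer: I*√6563 ≈ 81.012*I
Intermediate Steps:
√(C - 24867) = √(18304 - 24867) = √(-6563) = I*√6563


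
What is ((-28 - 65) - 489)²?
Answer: 338724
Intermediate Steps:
((-28 - 65) - 489)² = (-93 - 489)² = (-582)² = 338724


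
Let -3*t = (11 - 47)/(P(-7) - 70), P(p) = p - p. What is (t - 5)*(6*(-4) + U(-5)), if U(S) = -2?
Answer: 4706/35 ≈ 134.46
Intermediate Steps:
P(p) = 0
t = -6/35 (t = -(11 - 47)/(3*(0 - 70)) = -(-12)/(-70) = -(-12)*(-1)/70 = -1/3*18/35 = -6/35 ≈ -0.17143)
(t - 5)*(6*(-4) + U(-5)) = (-6/35 - 5)*(6*(-4) - 2) = -181*(-24 - 2)/35 = -181/35*(-26) = 4706/35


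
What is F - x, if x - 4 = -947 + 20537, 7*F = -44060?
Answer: -181218/7 ≈ -25888.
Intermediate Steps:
F = -44060/7 (F = (⅐)*(-44060) = -44060/7 ≈ -6294.3)
x = 19594 (x = 4 + (-947 + 20537) = 4 + 19590 = 19594)
F - x = -44060/7 - 1*19594 = -44060/7 - 19594 = -181218/7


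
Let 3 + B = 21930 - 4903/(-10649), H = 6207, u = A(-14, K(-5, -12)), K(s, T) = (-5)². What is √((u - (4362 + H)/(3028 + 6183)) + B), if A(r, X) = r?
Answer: √210823704965952398901/98087939 ≈ 148.03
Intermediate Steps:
K(s, T) = 25
u = -14
B = 233505526/10649 (B = -3 + (21930 - 4903/(-10649)) = -3 + (21930 - 4903*(-1)/10649) = -3 + (21930 - 1*(-4903/10649)) = -3 + (21930 + 4903/10649) = -3 + 233537473/10649 = 233505526/10649 ≈ 21927.)
√((u - (4362 + H)/(3028 + 6183)) + B) = √((-14 - (4362 + 6207)/(3028 + 6183)) + 233505526/10649) = √((-14 - 10569/9211) + 233505526/10649) = √(-139523/9211 + 233505526/10649) = √(2149333619559/98087939) = √210823704965952398901/98087939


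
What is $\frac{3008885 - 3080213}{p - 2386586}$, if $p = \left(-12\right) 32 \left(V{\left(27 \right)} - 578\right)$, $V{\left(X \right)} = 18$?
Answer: $\frac{35664}{1085773} \approx 0.032847$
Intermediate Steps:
$p = 215040$ ($p = \left(-12\right) 32 \left(18 - 578\right) = \left(-384\right) \left(-560\right) = 215040$)
$\frac{3008885 - 3080213}{p - 2386586} = \frac{3008885 - 3080213}{215040 - 2386586} = - \frac{71328}{-2171546} = \left(-71328\right) \left(- \frac{1}{2171546}\right) = \frac{35664}{1085773}$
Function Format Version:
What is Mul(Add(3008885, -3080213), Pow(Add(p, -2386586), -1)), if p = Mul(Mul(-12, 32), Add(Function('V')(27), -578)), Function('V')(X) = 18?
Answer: Rational(35664, 1085773) ≈ 0.032847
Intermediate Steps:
p = 215040 (p = Mul(Mul(-12, 32), Add(18, -578)) = Mul(-384, -560) = 215040)
Mul(Add(3008885, -3080213), Pow(Add(p, -2386586), -1)) = Mul(Add(3008885, -3080213), Pow(Add(215040, -2386586), -1)) = Mul(-71328, Pow(-2171546, -1)) = Mul(-71328, Rational(-1, 2171546)) = Rational(35664, 1085773)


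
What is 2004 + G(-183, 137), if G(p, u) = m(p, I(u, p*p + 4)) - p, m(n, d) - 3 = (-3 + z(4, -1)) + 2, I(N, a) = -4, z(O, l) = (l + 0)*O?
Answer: 2185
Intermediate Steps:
z(O, l) = O*l (z(O, l) = l*O = O*l)
m(n, d) = -2 (m(n, d) = 3 + ((-3 + 4*(-1)) + 2) = 3 + ((-3 - 4) + 2) = 3 + (-7 + 2) = 3 - 5 = -2)
G(p, u) = -2 - p
2004 + G(-183, 137) = 2004 + (-2 - 1*(-183)) = 2004 + (-2 + 183) = 2004 + 181 = 2185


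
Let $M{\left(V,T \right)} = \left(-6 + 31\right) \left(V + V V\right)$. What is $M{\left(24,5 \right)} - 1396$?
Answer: $13604$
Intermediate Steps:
$M{\left(V,T \right)} = 25 V + 25 V^{2}$ ($M{\left(V,T \right)} = 25 \left(V + V^{2}\right) = 25 V + 25 V^{2}$)
$M{\left(24,5 \right)} - 1396 = 25 \cdot 24 \left(1 + 24\right) - 1396 = 25 \cdot 24 \cdot 25 - 1396 = 15000 - 1396 = 13604$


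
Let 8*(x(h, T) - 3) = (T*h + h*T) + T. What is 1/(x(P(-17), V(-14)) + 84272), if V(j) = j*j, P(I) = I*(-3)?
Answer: 2/173597 ≈ 1.1521e-5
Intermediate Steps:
P(I) = -3*I
V(j) = j²
x(h, T) = 3 + T/8 + T*h/4 (x(h, T) = 3 + ((T*h + h*T) + T)/8 = 3 + ((T*h + T*h) + T)/8 = 3 + (2*T*h + T)/8 = 3 + (T + 2*T*h)/8 = 3 + (T/8 + T*h/4) = 3 + T/8 + T*h/4)
1/(x(P(-17), V(-14)) + 84272) = 1/((3 + (⅛)*(-14)² + (¼)*(-14)²*(-3*(-17))) + 84272) = 1/((3 + (⅛)*196 + (¼)*196*51) + 84272) = 1/((3 + 49/2 + 2499) + 84272) = 1/(5053/2 + 84272) = 1/(173597/2) = 2/173597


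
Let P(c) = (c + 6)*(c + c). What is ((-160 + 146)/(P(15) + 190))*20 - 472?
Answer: -19366/41 ≈ -472.34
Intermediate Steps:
P(c) = 2*c*(6 + c) (P(c) = (6 + c)*(2*c) = 2*c*(6 + c))
((-160 + 146)/(P(15) + 190))*20 - 472 = ((-160 + 146)/(2*15*(6 + 15) + 190))*20 - 472 = -14/(2*15*21 + 190)*20 - 472 = -14/(630 + 190)*20 - 472 = -14/820*20 - 472 = -14*1/820*20 - 472 = -7/410*20 - 472 = -14/41 - 472 = -19366/41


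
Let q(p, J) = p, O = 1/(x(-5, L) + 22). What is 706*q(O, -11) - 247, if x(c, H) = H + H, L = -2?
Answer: -1870/9 ≈ -207.78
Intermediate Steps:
x(c, H) = 2*H
O = 1/18 (O = 1/(2*(-2) + 22) = 1/(-4 + 22) = 1/18 ≈ 0.055556)
706*q(O, -11) - 247 = 706*(1/18) - 247 = 353/9 - 247 = -1870/9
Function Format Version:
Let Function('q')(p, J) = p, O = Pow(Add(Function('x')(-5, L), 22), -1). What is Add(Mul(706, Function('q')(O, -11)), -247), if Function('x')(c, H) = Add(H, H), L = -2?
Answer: Rational(-1870, 9) ≈ -207.78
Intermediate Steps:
Function('x')(c, H) = Mul(2, H)
O = Rational(1, 18) (O = Pow(Add(Mul(2, -2), 22), -1) = Pow(Add(-4, 22), -1) = Pow(18, -1) = Rational(1, 18) ≈ 0.055556)
Add(Mul(706, Function('q')(O, -11)), -247) = Add(Mul(706, Rational(1, 18)), -247) = Add(Rational(353, 9), -247) = Rational(-1870, 9)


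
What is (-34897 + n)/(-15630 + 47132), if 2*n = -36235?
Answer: -106029/63004 ≈ -1.6829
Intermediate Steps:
n = -36235/2 (n = (½)*(-36235) = -36235/2 ≈ -18118.)
(-34897 + n)/(-15630 + 47132) = (-34897 - 36235/2)/(-15630 + 47132) = -106029/2/31502 = -106029/2*1/31502 = -106029/63004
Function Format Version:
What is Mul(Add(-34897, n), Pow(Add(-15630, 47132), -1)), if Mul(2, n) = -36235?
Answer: Rational(-106029, 63004) ≈ -1.6829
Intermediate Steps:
n = Rational(-36235, 2) (n = Mul(Rational(1, 2), -36235) = Rational(-36235, 2) ≈ -18118.)
Mul(Add(-34897, n), Pow(Add(-15630, 47132), -1)) = Mul(Add(-34897, Rational(-36235, 2)), Pow(Add(-15630, 47132), -1)) = Mul(Rational(-106029, 2), Pow(31502, -1)) = Mul(Rational(-106029, 2), Rational(1, 31502)) = Rational(-106029, 63004)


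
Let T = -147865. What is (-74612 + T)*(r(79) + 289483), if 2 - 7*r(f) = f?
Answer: -64400862144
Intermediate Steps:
r(f) = 2/7 - f/7
(-74612 + T)*(r(79) + 289483) = (-74612 - 147865)*((2/7 - ⅐*79) + 289483) = -222477*((2/7 - 79/7) + 289483) = -222477*(-11 + 289483) = -222477*289472 = -64400862144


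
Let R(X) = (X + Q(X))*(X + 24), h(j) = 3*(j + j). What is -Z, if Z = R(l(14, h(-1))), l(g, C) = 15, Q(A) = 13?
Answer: -1092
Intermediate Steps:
h(j) = 6*j (h(j) = 3*(2*j) = 6*j)
R(X) = (13 + X)*(24 + X) (R(X) = (X + 13)*(X + 24) = (13 + X)*(24 + X))
Z = 1092 (Z = 312 + 15**2 + 37*15 = 312 + 225 + 555 = 1092)
-Z = -1*1092 = -1092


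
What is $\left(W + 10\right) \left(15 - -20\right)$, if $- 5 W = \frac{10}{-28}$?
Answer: $\frac{705}{2} \approx 352.5$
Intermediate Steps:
$W = \frac{1}{14}$ ($W = - \frac{10 \frac{1}{-28}}{5} = - \frac{10 \left(- \frac{1}{28}\right)}{5} = \left(- \frac{1}{5}\right) \left(- \frac{5}{14}\right) = \frac{1}{14} \approx 0.071429$)
$\left(W + 10\right) \left(15 - -20\right) = \left(\frac{1}{14} + 10\right) \left(15 - -20\right) = \frac{141 \left(15 + 20\right)}{14} = \frac{141}{14} \cdot 35 = \frac{705}{2}$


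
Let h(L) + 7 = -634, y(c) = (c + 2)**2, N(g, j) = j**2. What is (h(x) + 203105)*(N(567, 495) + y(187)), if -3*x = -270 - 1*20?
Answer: 56840958144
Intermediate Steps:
x = 290/3 (x = -(-270 - 1*20)/3 = -(-270 - 20)/3 = -1/3*(-290) = 290/3 ≈ 96.667)
y(c) = (2 + c)**2
h(L) = -641 (h(L) = -7 - 634 = -641)
(h(x) + 203105)*(N(567, 495) + y(187)) = (-641 + 203105)*(495**2 + (2 + 187)**2) = 202464*(245025 + 189**2) = 202464*(245025 + 35721) = 202464*280746 = 56840958144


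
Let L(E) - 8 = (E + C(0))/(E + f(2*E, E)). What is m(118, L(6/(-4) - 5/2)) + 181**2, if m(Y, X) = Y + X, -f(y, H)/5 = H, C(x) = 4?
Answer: 32887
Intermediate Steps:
f(y, H) = -5*H
L(E) = 8 - (4 + E)/(4*E) (L(E) = 8 + (E + 4)/(E - 5*E) = 8 + (4 + E)/((-4*E)) = 8 + (4 + E)*(-1/(4*E)) = 8 - (4 + E)/(4*E))
m(Y, X) = X + Y
m(118, L(6/(-4) - 5/2)) + 181**2 = ((31/4 - 1/(6/(-4) - 5/2)) + 118) + 181**2 = ((31/4 - 1/(6*(-1/4) - 5*1/2)) + 118) + 32761 = ((31/4 - 1/(-3/2 - 5/2)) + 118) + 32761 = ((31/4 - 1/(-4)) + 118) + 32761 = ((31/4 - 1*(-1/4)) + 118) + 32761 = ((31/4 + 1/4) + 118) + 32761 = (8 + 118) + 32761 = 126 + 32761 = 32887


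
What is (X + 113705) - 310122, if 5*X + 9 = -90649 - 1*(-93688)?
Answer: -195811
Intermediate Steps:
X = 606 (X = -9/5 + (-90649 - 1*(-93688))/5 = -9/5 + (-90649 + 93688)/5 = -9/5 + (1/5)*3039 = -9/5 + 3039/5 = 606)
(X + 113705) - 310122 = (606 + 113705) - 310122 = 114311 - 310122 = -195811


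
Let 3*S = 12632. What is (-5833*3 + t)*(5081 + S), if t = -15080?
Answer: -908139625/3 ≈ -3.0271e+8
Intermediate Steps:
S = 12632/3 (S = (⅓)*12632 = 12632/3 ≈ 4210.7)
(-5833*3 + t)*(5081 + S) = (-5833*3 - 15080)*(5081 + 12632/3) = (-17499 - 15080)*(27875/3) = -32579*27875/3 = -908139625/3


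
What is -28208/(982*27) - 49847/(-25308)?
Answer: 33764183/37278684 ≈ 0.90572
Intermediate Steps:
-28208/(982*27) - 49847/(-25308) = -28208/26514 - 49847*(-1/25308) = -28208*1/26514 + 49847/25308 = -14104/13257 + 49847/25308 = 33764183/37278684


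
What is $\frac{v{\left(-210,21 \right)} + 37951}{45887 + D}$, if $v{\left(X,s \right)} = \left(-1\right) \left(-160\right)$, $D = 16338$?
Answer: $\frac{38111}{62225} \approx 0.61247$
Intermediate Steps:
$v{\left(X,s \right)} = 160$
$\frac{v{\left(-210,21 \right)} + 37951}{45887 + D} = \frac{160 + 37951}{45887 + 16338} = \frac{38111}{62225}$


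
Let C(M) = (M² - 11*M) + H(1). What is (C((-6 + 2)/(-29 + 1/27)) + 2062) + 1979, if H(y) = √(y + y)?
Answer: 617562783/152881 + √2 ≈ 4040.9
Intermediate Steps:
H(y) = √2*√y (H(y) = √(2*y) = √2*√y)
C(M) = √2 + M² - 11*M (C(M) = (M² - 11*M) + √2*√1 = (M² - 11*M) + √2*1 = (M² - 11*M) + √2 = √2 + M² - 11*M)
(C((-6 + 2)/(-29 + 1/27)) + 2062) + 1979 = ((√2 + ((-6 + 2)/(-29 + 1/27))² - 11*(-6 + 2)/(-29 + 1/27)) + 2062) + 1979 = ((√2 + (-4/(-29 + 1*(1/27)))² - (-44)/(-29 + 1*(1/27))) + 2062) + 1979 = ((√2 + (-4/(-29 + 1/27))² - (-44)/(-29 + 1/27)) + 2062) + 1979 = ((√2 + (-4/(-782/27))² - (-44)/(-782/27)) + 2062) + 1979 = ((√2 + (-4*(-27/782))² - (-44)*(-27)/782) + 2062) + 1979 = ((√2 + (54/391)² - 11*54/391) + 2062) + 1979 = ((√2 + 2916/152881 - 594/391) + 2062) + 1979 = ((-229338/152881 + √2) + 2062) + 1979 = (315011284/152881 + √2) + 1979 = 617562783/152881 + √2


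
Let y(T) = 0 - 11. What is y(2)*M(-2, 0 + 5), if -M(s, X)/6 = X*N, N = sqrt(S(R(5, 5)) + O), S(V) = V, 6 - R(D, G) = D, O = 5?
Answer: 330*sqrt(6) ≈ 808.33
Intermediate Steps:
R(D, G) = 6 - D
y(T) = -11
N = sqrt(6) (N = sqrt((6 - 1*5) + 5) = sqrt((6 - 5) + 5) = sqrt(1 + 5) = sqrt(6) ≈ 2.4495)
M(s, X) = -6*X*sqrt(6)
y(2)*M(-2, 0 + 5) = -(-66)*(0 + 5)*sqrt(6) = -(-66)*5*sqrt(6) = -(-330)*sqrt(6) = 330*sqrt(6)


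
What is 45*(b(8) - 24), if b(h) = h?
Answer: -720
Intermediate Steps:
45*(b(8) - 24) = 45*(8 - 24) = 45*(-16) = -720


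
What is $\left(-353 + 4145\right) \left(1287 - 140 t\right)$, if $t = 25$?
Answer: $-8391696$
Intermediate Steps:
$\left(-353 + 4145\right) \left(1287 - 140 t\right) = \left(-353 + 4145\right) \left(1287 - 3500\right) = 3792 \left(1287 - 3500\right) = 3792 \left(-2213\right) = -8391696$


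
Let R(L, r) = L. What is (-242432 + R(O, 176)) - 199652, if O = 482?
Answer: -441602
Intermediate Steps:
(-242432 + R(O, 176)) - 199652 = (-242432 + 482) - 199652 = -241950 - 199652 = -441602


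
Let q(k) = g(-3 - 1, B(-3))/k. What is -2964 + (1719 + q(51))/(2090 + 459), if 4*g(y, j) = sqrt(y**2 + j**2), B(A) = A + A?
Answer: -7553517/2549 + sqrt(13)/259998 ≈ -2963.3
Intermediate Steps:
B(A) = 2*A
g(y, j) = sqrt(j**2 + y**2)/4 (g(y, j) = sqrt(y**2 + j**2)/4 = sqrt(j**2 + y**2)/4)
q(k) = sqrt(13)/(2*k) (q(k) = (sqrt((2*(-3))**2 + (-3 - 1)**2)/4)/k = (sqrt((-6)**2 + (-4)**2)/4)/k = (sqrt(36 + 16)/4)/k = (sqrt(52)/4)/k = ((2*sqrt(13))/4)/k = (sqrt(13)/2)/k = sqrt(13)/(2*k))
-2964 + (1719 + q(51))/(2090 + 459) = -2964 + (1719 + (1/2)*sqrt(13)/51)/(2090 + 459) = -2964 + (1719 + (1/2)*sqrt(13)*(1/51))/2549 = -2964 + (1719 + sqrt(13)/102)*(1/2549) = -2964 + (1719/2549 + sqrt(13)/259998) = -7553517/2549 + sqrt(13)/259998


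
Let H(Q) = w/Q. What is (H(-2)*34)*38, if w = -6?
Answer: 3876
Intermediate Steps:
H(Q) = -6/Q
(H(-2)*34)*38 = (-6/(-2)*34)*38 = (-6*(-1/2)*34)*38 = (3*34)*38 = 102*38 = 3876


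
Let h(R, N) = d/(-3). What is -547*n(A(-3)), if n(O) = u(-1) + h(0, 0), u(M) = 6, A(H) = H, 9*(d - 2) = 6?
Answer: -25162/9 ≈ -2795.8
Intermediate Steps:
d = 8/3 (d = 2 + (1/9)*6 = 2 + 2/3 = 8/3 ≈ 2.6667)
h(R, N) = -8/9 (h(R, N) = (8/3)/(-3) = (8/3)*(-1/3) = -8/9)
n(O) = 46/9 (n(O) = 6 - 8/9 = 46/9)
-547*n(A(-3)) = -547*46/9 = -25162/9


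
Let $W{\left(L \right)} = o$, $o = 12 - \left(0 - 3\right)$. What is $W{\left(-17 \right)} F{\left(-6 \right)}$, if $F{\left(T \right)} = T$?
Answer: $-90$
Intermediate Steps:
$o = 15$ ($o = 12 - -3 = 12 + 3 = 15$)
$W{\left(L \right)} = 15$
$W{\left(-17 \right)} F{\left(-6 \right)} = 15 \left(-6\right) = -90$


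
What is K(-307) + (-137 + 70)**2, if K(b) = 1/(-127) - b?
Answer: 609091/127 ≈ 4796.0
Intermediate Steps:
K(b) = -1/127 - b
K(-307) + (-137 + 70)**2 = (-1/127 - 1*(-307)) + (-137 + 70)**2 = (-1/127 + 307) + (-67)**2 = 38988/127 + 4489 = 609091/127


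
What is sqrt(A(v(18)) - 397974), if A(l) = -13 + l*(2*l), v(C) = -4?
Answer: I*sqrt(397955) ≈ 630.84*I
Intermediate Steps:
A(l) = -13 + 2*l**2
sqrt(A(v(18)) - 397974) = sqrt((-13 + 2*(-4)**2) - 397974) = sqrt((-13 + 2*16) - 397974) = sqrt((-13 + 32) - 397974) = sqrt(19 - 397974) = sqrt(-397955) = I*sqrt(397955)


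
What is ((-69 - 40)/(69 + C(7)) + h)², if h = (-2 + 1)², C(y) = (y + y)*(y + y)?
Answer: 24336/70225 ≈ 0.34654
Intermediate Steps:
C(y) = 4*y² (C(y) = (2*y)*(2*y) = 4*y²)
h = 1 (h = (-1)² = 1)
((-69 - 40)/(69 + C(7)) + h)² = ((-69 - 40)/(69 + 4*7²) + 1)² = (-109/(69 + 4*49) + 1)² = (-109/(69 + 196) + 1)² = (-109/265 + 1)² = (156/265)² = 24336/70225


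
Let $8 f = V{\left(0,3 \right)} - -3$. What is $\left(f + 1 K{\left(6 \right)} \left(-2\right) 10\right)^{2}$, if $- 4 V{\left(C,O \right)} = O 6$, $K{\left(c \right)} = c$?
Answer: $\frac{3697929}{256} \approx 14445.0$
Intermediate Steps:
$V{\left(C,O \right)} = - \frac{3 O}{2}$ ($V{\left(C,O \right)} = - \frac{O 6}{4} = - \frac{6 O}{4} = - \frac{3 O}{2}$)
$f = - \frac{3}{16}$ ($f = \frac{\left(- \frac{3}{2}\right) 3 - -3}{8} = \frac{- \frac{9}{2} + 3}{8} = \frac{1}{8} \left(- \frac{3}{2}\right) = - \frac{3}{16} \approx -0.1875$)
$\left(f + 1 K{\left(6 \right)} \left(-2\right) 10\right)^{2} = \left(- \frac{3}{16} + 1 \cdot 6 \left(-2\right) 10\right)^{2} = \left(- \frac{3}{16} + 6 \left(-2\right) 10\right)^{2} = \left(- \frac{3}{16} - 120\right)^{2} = \left(- \frac{1923}{16}\right)^{2} = \frac{3697929}{256}$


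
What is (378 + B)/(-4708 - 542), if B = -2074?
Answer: 848/2625 ≈ 0.32305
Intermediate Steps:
(378 + B)/(-4708 - 542) = (378 - 2074)/(-4708 - 542) = -1696/(-5250) = -1696*(-1/5250) = 848/2625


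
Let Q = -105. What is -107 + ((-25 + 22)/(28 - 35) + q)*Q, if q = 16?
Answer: -1832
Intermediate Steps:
-107 + ((-25 + 22)/(28 - 35) + q)*Q = -107 + ((-25 + 22)/(28 - 35) + 16)*(-105) = -107 + (-3/(-7) + 16)*(-105) = -107 + (-3*(-⅐) + 16)*(-105) = -107 + (3/7 + 16)*(-105) = -107 + (115/7)*(-105) = -107 - 1725 = -1832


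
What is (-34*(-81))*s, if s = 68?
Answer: 187272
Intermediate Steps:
(-34*(-81))*s = -34*(-81)*68 = 2754*68 = 187272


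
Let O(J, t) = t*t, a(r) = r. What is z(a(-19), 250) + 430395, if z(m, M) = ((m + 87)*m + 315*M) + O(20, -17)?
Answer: 508142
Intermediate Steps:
O(J, t) = t²
z(m, M) = 289 + 315*M + m*(87 + m) (z(m, M) = ((m + 87)*m + 315*M) + (-17)² = ((87 + m)*m + 315*M) + 289 = (m*(87 + m) + 315*M) + 289 = (315*M + m*(87 + m)) + 289 = 289 + 315*M + m*(87 + m))
z(a(-19), 250) + 430395 = (289 + (-19)² + 87*(-19) + 315*250) + 430395 = (289 + 361 - 1653 + 78750) + 430395 = 77747 + 430395 = 508142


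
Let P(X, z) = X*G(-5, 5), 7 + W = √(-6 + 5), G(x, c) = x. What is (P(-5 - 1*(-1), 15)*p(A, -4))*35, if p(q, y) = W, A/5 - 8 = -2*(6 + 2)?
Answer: -4900 + 700*I ≈ -4900.0 + 700.0*I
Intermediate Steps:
A = -40 (A = 40 + 5*(-2*(6 + 2)) = 40 + 5*(-2*8) = 40 + 5*(-16) = 40 - 80 = -40)
W = -7 + I (W = -7 + √(-6 + 5) = -7 + √(-1) = -7 + I ≈ -7.0 + 1.0*I)
p(q, y) = -7 + I
P(X, z) = -5*X (P(X, z) = X*(-5) = -5*X)
(P(-5 - 1*(-1), 15)*p(A, -4))*35 = ((-5*(-5 - 1*(-1)))*(-7 + I))*35 = ((-5*(-5 + 1))*(-7 + I))*35 = ((-5*(-4))*(-7 + I))*35 = (20*(-7 + I))*35 = (-140 + 20*I)*35 = -4900 + 700*I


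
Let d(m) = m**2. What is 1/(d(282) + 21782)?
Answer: 1/101306 ≈ 9.8711e-6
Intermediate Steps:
1/(d(282) + 21782) = 1/(282**2 + 21782) = 1/(79524 + 21782) = 1/101306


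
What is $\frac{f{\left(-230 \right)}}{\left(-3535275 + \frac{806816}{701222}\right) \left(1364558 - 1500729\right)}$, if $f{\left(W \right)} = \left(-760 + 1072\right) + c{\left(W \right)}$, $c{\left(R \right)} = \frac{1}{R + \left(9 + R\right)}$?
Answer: $\frac{49334824421}{76121925793392674657} \approx 6.481 \cdot 10^{-10}$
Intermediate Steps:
$c{\left(R \right)} = \frac{1}{9 + 2 R}$
$f{\left(W \right)} = 312 + \frac{1}{9 + 2 W}$ ($f{\left(W \right)} = \left(-760 + 1072\right) + \frac{1}{9 + 2 W} = 312 + \frac{1}{9 + 2 W}$)
$\frac{f{\left(-230 \right)}}{\left(-3535275 + \frac{806816}{701222}\right) \left(1364558 - 1500729\right)} = \frac{\frac{1}{9 + 2 \left(-230\right)} \left(2809 + 624 \left(-230\right)\right)}{\left(-3535275 + \frac{806816}{701222}\right) \left(1364558 - 1500729\right)} = \frac{\frac{1}{9 - 460} \left(2809 - 143520\right)}{\left(-3535275 + 806816 \cdot \frac{1}{701222}\right) \left(-136171\right)} = \frac{\frac{1}{-451} \left(-140711\right)}{\left(-3535275 + \frac{403408}{350611}\right) \left(-136171\right)} = \frac{\left(- \frac{1}{451}\right) \left(-140711\right)}{\left(- \frac{1239505899617}{350611}\right) \left(-136171\right)} = \frac{140711}{451 \cdot \frac{168784757856746507}{350611}} = \frac{140711}{451} \cdot \frac{350611}{168784757856746507} = \frac{49334824421}{76121925793392674657}$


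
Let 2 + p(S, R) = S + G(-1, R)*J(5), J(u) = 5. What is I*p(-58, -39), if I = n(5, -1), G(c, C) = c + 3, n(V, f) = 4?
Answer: -200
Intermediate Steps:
G(c, C) = 3 + c
p(S, R) = 8 + S (p(S, R) = -2 + (S + (3 - 1)*5) = -2 + (S + 2*5) = -2 + (S + 10) = -2 + (10 + S) = 8 + S)
I = 4
I*p(-58, -39) = 4*(8 - 58) = 4*(-50) = -200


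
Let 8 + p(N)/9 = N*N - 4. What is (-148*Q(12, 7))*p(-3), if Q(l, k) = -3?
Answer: -11988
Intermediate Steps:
p(N) = -108 + 9*N² (p(N) = -72 + 9*(N*N - 4) = -72 + 9*(N² - 4) = -72 + 9*(-4 + N²) = -72 + (-36 + 9*N²) = -108 + 9*N²)
(-148*Q(12, 7))*p(-3) = (-148*(-3))*(-108 + 9*(-3)²) = 444*(-108 + 9*9) = 444*(-108 + 81) = 444*(-27) = -11988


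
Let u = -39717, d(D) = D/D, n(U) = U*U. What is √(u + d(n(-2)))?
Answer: 2*I*√9929 ≈ 199.29*I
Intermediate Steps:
n(U) = U²
d(D) = 1
√(u + d(n(-2))) = √(-39717 + 1) = √(-39716) = 2*I*√9929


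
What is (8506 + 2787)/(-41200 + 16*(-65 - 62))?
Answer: -11293/43232 ≈ -0.26122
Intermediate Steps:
(8506 + 2787)/(-41200 + 16*(-65 - 62)) = 11293/(-41200 + 16*(-127)) = 11293/(-41200 - 2032) = 11293/(-43232) = 11293*(-1/43232) = -11293/43232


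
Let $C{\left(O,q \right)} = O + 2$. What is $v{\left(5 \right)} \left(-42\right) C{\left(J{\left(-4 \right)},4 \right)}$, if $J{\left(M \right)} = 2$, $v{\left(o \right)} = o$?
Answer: $-840$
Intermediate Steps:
$C{\left(O,q \right)} = 2 + O$
$v{\left(5 \right)} \left(-42\right) C{\left(J{\left(-4 \right)},4 \right)} = 5 \left(-42\right) \left(2 + 2\right) = \left(-210\right) 4 = -840$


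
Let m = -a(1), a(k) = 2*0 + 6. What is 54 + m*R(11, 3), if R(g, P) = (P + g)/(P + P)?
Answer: 40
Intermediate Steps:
R(g, P) = (P + g)/(2*P) (R(g, P) = (P + g)/((2*P)) = (P + g)*(1/(2*P)) = (P + g)/(2*P))
a(k) = 6 (a(k) = 0 + 6 = 6)
m = -6 (m = -1*6 = -6)
54 + m*R(11, 3) = 54 - 3*(3 + 11)/3 = 54 - 3*14/3 = 54 - 6*7/3 = 54 - 14 = 40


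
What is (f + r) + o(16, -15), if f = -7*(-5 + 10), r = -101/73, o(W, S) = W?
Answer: -1488/73 ≈ -20.384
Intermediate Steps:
r = -101/73 (r = -101*1/73 = -101/73 ≈ -1.3836)
f = -35 (f = -7*5 = -35)
(f + r) + o(16, -15) = (-35 - 101/73) + 16 = -2656/73 + 16 = -1488/73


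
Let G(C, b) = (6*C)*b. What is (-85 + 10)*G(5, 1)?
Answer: -2250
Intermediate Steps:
G(C, b) = 6*C*b
(-85 + 10)*G(5, 1) = (-85 + 10)*(6*5*1) = -75*30 = -2250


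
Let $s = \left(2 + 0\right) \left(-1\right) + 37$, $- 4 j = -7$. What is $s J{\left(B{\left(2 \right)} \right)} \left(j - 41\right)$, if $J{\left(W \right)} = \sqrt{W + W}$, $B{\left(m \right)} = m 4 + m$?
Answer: $- \frac{5495 \sqrt{5}}{2} \approx -6143.6$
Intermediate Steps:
$j = \frac{7}{4}$ ($j = \left(- \frac{1}{4}\right) \left(-7\right) = \frac{7}{4} \approx 1.75$)
$B{\left(m \right)} = 5 m$ ($B{\left(m \right)} = 4 m + m = 5 m$)
$J{\left(W \right)} = \sqrt{2} \sqrt{W}$ ($J{\left(W \right)} = \sqrt{2 W} = \sqrt{2} \sqrt{W}$)
$s = 35$ ($s = 2 \left(-1\right) + 37 = -2 + 37 = 35$)
$s J{\left(B{\left(2 \right)} \right)} \left(j - 41\right) = 35 \sqrt{2} \sqrt{5 \cdot 2} \left(\frac{7}{4} - 41\right) = 35 \sqrt{2} \sqrt{10} \left(- \frac{157}{4}\right) = 35 \cdot 2 \sqrt{5} \left(- \frac{157}{4}\right) = 70 \sqrt{5} \left(- \frac{157}{4}\right) = - \frac{5495 \sqrt{5}}{2}$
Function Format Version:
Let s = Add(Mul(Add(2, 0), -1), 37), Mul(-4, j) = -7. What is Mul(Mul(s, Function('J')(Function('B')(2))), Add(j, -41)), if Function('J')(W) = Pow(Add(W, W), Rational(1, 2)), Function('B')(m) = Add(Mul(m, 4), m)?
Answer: Mul(Rational(-5495, 2), Pow(5, Rational(1, 2))) ≈ -6143.6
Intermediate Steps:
j = Rational(7, 4) (j = Mul(Rational(-1, 4), -7) = Rational(7, 4) ≈ 1.7500)
Function('B')(m) = Mul(5, m) (Function('B')(m) = Add(Mul(4, m), m) = Mul(5, m))
Function('J')(W) = Mul(Pow(2, Rational(1, 2)), Pow(W, Rational(1, 2))) (Function('J')(W) = Pow(Mul(2, W), Rational(1, 2)) = Mul(Pow(2, Rational(1, 2)), Pow(W, Rational(1, 2))))
s = 35 (s = Add(Mul(2, -1), 37) = Add(-2, 37) = 35)
Mul(Mul(s, Function('J')(Function('B')(2))), Add(j, -41)) = Mul(Mul(35, Mul(Pow(2, Rational(1, 2)), Pow(Mul(5, 2), Rational(1, 2)))), Add(Rational(7, 4), -41)) = Mul(Mul(35, Mul(Pow(2, Rational(1, 2)), Pow(10, Rational(1, 2)))), Rational(-157, 4)) = Mul(Mul(35, Mul(2, Pow(5, Rational(1, 2)))), Rational(-157, 4)) = Mul(Mul(70, Pow(5, Rational(1, 2))), Rational(-157, 4)) = Mul(Rational(-5495, 2), Pow(5, Rational(1, 2)))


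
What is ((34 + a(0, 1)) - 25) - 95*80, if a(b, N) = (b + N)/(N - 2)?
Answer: -7592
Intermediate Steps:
a(b, N) = (N + b)/(-2 + N)
((34 + a(0, 1)) - 25) - 95*80 = ((34 + (1 + 0)/(-2 + 1)) - 25) - 95*80 = ((34 + 1/(-1)) - 25) - 7600 = ((34 - 1*1) - 25) - 7600 = ((34 - 1) - 25) - 7600 = (33 - 25) - 7600 = 8 - 7600 = -7592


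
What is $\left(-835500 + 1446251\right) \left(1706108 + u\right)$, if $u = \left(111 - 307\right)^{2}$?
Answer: $1065469777524$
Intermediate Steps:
$u = 38416$ ($u = \left(-196\right)^{2} = 38416$)
$\left(-835500 + 1446251\right) \left(1706108 + u\right) = \left(-835500 + 1446251\right) \left(1706108 + 38416\right) = 610751 \cdot 1744524 = 1065469777524$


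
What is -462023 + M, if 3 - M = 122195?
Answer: -584215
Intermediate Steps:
M = -122192 (M = 3 - 1*122195 = 3 - 122195 = -122192)
-462023 + M = -462023 - 122192 = -584215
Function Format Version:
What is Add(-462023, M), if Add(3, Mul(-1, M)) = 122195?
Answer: -584215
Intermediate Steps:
M = -122192 (M = Add(3, Mul(-1, 122195)) = Add(3, -122195) = -122192)
Add(-462023, M) = Add(-462023, -122192) = -584215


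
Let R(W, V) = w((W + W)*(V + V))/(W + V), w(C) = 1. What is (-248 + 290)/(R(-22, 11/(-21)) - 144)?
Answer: -6622/22711 ≈ -0.29158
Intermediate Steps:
R(W, V) = 1/(V + W) (R(W, V) = 1/(W + V) = 1/(V + W))
(-248 + 290)/(R(-22, 11/(-21)) - 144) = (-248 + 290)/(1/(11/(-21) - 22) - 144) = 42/(1/(11*(-1/21) - 22) - 144) = 42/(1/(-11/21 - 22) - 144) = 42/(1/(-473/21) - 144) = 42/(-21/473 - 144) = 42/(-68133/473) = 42*(-473/68133) = -6622/22711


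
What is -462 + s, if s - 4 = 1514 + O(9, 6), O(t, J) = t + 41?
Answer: 1106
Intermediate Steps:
O(t, J) = 41 + t
s = 1568 (s = 4 + (1514 + (41 + 9)) = 4 + (1514 + 50) = 4 + 1564 = 1568)
-462 + s = -462 + 1568 = 1106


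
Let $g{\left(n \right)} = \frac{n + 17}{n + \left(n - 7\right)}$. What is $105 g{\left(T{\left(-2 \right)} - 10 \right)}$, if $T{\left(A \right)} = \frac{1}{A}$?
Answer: $- \frac{195}{8} \approx -24.375$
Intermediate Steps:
$g{\left(n \right)} = \frac{17 + n}{-7 + 2 n}$ ($g{\left(n \right)} = \frac{17 + n}{n + \left(-7 + n\right)} = \frac{17 + n}{-7 + 2 n}$)
$105 g{\left(T{\left(-2 \right)} - 10 \right)} = 105 \frac{17 + \left(\frac{1}{-2} - 10\right)}{-7 + 2 \left(\frac{1}{-2} - 10\right)} = 105 \frac{17 - \frac{21}{2}}{-7 + 2 \left(- \frac{1}{2} - 10\right)} = 105 \frac{17 - \frac{21}{2}}{-7 + 2 \left(- \frac{21}{2}\right)} = 105 \frac{1}{-7 - 21} \cdot \frac{13}{2} = 105 \frac{1}{-28} \cdot \frac{13}{2} = 105 \left(\left(- \frac{1}{28}\right) \frac{13}{2}\right) = 105 \left(- \frac{13}{56}\right) = - \frac{195}{8}$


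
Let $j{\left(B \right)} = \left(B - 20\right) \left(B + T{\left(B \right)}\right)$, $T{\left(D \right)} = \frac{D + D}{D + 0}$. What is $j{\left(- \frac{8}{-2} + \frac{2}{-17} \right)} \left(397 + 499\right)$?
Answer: $- \frac{24550400}{289} \approx -84950.0$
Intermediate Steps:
$T{\left(D \right)} = 2$ ($T{\left(D \right)} = \frac{2 D}{D} = 2$)
$j{\left(B \right)} = \left(-20 + B\right) \left(2 + B\right)$ ($j{\left(B \right)} = \left(B - 20\right) \left(B + 2\right) = \left(-20 + B\right) \left(2 + B\right)$)
$j{\left(- \frac{8}{-2} + \frac{2}{-17} \right)} \left(397 + 499\right) = \left(-40 + \left(- \frac{8}{-2} + \frac{2}{-17}\right)^{2} - 18 \left(- \frac{8}{-2} + \frac{2}{-17}\right)\right) \left(397 + 499\right) = \left(-40 + \left(\left(-8\right) \left(- \frac{1}{2}\right) + 2 \left(- \frac{1}{17}\right)\right)^{2} - 18 \left(\left(-8\right) \left(- \frac{1}{2}\right) + 2 \left(- \frac{1}{17}\right)\right)\right) 896 = \left(-40 + \left(4 - \frac{2}{17}\right)^{2} - 18 \left(4 - \frac{2}{17}\right)\right) 896 = \left(-40 + \left(\frac{66}{17}\right)^{2} - \frac{1188}{17}\right) 896 = \left(-40 + \frac{4356}{289} - \frac{1188}{17}\right) 896 = \left(- \frac{27400}{289}\right) 896 = - \frac{24550400}{289}$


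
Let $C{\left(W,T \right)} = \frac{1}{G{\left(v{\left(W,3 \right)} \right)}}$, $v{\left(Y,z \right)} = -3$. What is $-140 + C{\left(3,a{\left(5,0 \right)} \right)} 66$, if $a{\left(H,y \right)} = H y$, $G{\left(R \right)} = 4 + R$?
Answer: $-74$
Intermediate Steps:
$C{\left(W,T \right)} = 1$ ($C{\left(W,T \right)} = \frac{1}{4 - 3} = 1^{-1} = 1$)
$-140 + C{\left(3,a{\left(5,0 \right)} \right)} 66 = -140 + 1 \cdot 66 = -140 + 66 = -74$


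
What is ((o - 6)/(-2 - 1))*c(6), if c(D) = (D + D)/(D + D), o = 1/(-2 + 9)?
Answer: 41/21 ≈ 1.9524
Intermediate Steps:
o = ⅐ (o = 1/7 = ⅐ ≈ 0.14286)
c(D) = 1 (c(D) = (2*D)/((2*D)) = (2*D)*(1/(2*D)) = 1)
((o - 6)/(-2 - 1))*c(6) = ((⅐ - 6)/(-2 - 1))*1 = -41/7/(-3)*1 = -41/7*(-⅓)*1 = (41/21)*1 = 41/21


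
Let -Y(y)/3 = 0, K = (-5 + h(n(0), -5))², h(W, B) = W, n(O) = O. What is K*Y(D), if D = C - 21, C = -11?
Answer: 0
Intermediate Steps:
D = -32 (D = -11 - 21 = -32)
K = 25 (K = (-5 + 0)² = (-5)² = 25)
Y(y) = 0 (Y(y) = -3*0 = 0)
K*Y(D) = 25*0 = 0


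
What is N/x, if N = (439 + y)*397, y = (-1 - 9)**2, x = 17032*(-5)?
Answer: -213983/85160 ≈ -2.5127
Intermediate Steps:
x = -85160
y = 100 (y = (-10)**2 = 100)
N = 213983 (N = (439 + 100)*397 = 539*397 = 213983)
N/x = 213983/(-85160) = 213983*(-1/85160) = -213983/85160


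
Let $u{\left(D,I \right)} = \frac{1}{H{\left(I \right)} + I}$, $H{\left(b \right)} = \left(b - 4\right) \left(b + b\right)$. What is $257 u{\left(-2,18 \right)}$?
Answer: $\frac{257}{522} \approx 0.49234$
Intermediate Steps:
$H{\left(b \right)} = 2 b \left(-4 + b\right)$ ($H{\left(b \right)} = \left(-4 + b\right) 2 b = 2 b \left(-4 + b\right)$)
$u{\left(D,I \right)} = \frac{1}{I + 2 I \left(-4 + I\right)}$ ($u{\left(D,I \right)} = \frac{1}{2 I \left(-4 + I\right) + I} = \frac{1}{I + 2 I \left(-4 + I\right)}$)
$257 u{\left(-2,18 \right)} = 257 \frac{1}{18 \left(-7 + 2 \cdot 18\right)} = 257 \frac{1}{18 \left(-7 + 36\right)} = 257 \frac{1}{18 \cdot 29} = 257 \cdot \frac{1}{18} \cdot \frac{1}{29} = 257 \cdot \frac{1}{522} = \frac{257}{522}$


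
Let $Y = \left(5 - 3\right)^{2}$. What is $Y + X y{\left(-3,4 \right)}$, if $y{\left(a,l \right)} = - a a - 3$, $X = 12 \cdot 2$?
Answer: $-284$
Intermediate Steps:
$Y = 4$ ($Y = 2^{2} = 4$)
$X = 24$
$y{\left(a,l \right)} = -3 - a^{2}$ ($y{\left(a,l \right)} = - a^{2} - 3 = -3 - a^{2}$)
$Y + X y{\left(-3,4 \right)} = 4 + 24 \left(-3 - \left(-3\right)^{2}\right) = 4 + 24 \left(-3 - 9\right) = 4 + 24 \left(-12\right) = 4 - 288 = -284$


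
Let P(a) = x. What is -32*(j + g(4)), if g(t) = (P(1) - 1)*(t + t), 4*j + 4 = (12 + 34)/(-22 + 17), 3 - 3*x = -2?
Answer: -976/15 ≈ -65.067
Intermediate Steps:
x = 5/3 (x = 1 - 1/3*(-2) = 1 + 2/3 = 5/3 ≈ 1.6667)
P(a) = 5/3
j = -33/10 (j = -1 + ((12 + 34)/(-22 + 17))/4 = -1 + (46/(-5))/4 = -1 + (46*(-1/5))/4 = -1 + (1/4)*(-46/5) = -1 - 23/10 = -33/10 ≈ -3.3000)
g(t) = 4*t/3 (g(t) = (5/3 - 1)*(t + t) = 2*(2*t)/3 = 4*t/3)
-32*(j + g(4)) = -32*(-33/10 + (4/3)*4) = -32*(-33/10 + 16/3) = -32*61/30 = -976/15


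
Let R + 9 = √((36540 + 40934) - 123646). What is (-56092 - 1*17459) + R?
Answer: -73560 + 2*I*√11543 ≈ -73560.0 + 214.88*I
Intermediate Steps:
R = -9 + 2*I*√11543 (R = -9 + √((36540 + 40934) - 123646) = -9 + √(77474 - 123646) = -9 + √(-46172) = -9 + 2*I*√11543 ≈ -9.0 + 214.88*I)
(-56092 - 1*17459) + R = (-56092 - 1*17459) + (-9 + 2*I*√11543) = (-56092 - 17459) + (-9 + 2*I*√11543) = -73551 + (-9 + 2*I*√11543) = -73560 + 2*I*√11543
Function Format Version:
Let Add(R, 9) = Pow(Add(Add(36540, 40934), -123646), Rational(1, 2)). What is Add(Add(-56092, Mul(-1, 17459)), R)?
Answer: Add(-73560, Mul(2, I, Pow(11543, Rational(1, 2)))) ≈ Add(-73560., Mul(214.88, I))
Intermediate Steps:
R = Add(-9, Mul(2, I, Pow(11543, Rational(1, 2)))) (R = Add(-9, Pow(Add(Add(36540, 40934), -123646), Rational(1, 2))) = Add(-9, Pow(Add(77474, -123646), Rational(1, 2))) = Add(-9, Pow(-46172, Rational(1, 2))) = Add(-9, Mul(2, I, Pow(11543, Rational(1, 2)))) ≈ Add(-9.0000, Mul(214.88, I)))
Add(Add(-56092, Mul(-1, 17459)), R) = Add(Add(-56092, Mul(-1, 17459)), Add(-9, Mul(2, I, Pow(11543, Rational(1, 2))))) = Add(Add(-56092, -17459), Add(-9, Mul(2, I, Pow(11543, Rational(1, 2))))) = Add(-73551, Add(-9, Mul(2, I, Pow(11543, Rational(1, 2))))) = Add(-73560, Mul(2, I, Pow(11543, Rational(1, 2))))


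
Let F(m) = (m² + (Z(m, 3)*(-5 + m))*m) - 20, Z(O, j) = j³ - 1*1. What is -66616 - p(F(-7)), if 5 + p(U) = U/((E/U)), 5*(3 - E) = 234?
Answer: 9899036/219 ≈ 45201.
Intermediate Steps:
E = -219/5 (E = 3 - ⅕*234 = 3 - 234/5 = -219/5 ≈ -43.800)
Z(O, j) = -1 + j³ (Z(O, j) = j³ - 1 = -1 + j³)
F(m) = -20 + m² + m*(-130 + 26*m) (F(m) = (m² + ((-1 + 3³)*(-5 + m))*m) - 20 = (m² + ((-1 + 27)*(-5 + m))*m) - 20 = (m² + (26*(-5 + m))*m) - 20 = (m² + (-130 + 26*m)*m) - 20 = (m² + m*(-130 + 26*m)) - 20 = -20 + m² + m*(-130 + 26*m))
p(U) = -5 - 5*U²/219 (p(U) = -5 + U/((-219/(5*U))) = -5 + U*(-5*U/219) = -5 - 5*U²/219)
-66616 - p(F(-7)) = -66616 - (-5 - 5*(-20 - 130*(-7) + 27*(-7)²)²/219) = -66616 - (-5 - 5*(-20 + 910 + 27*49)²/219) = -66616 - (-5 - 5*(-20 + 910 + 1323)²/219) = -66616 - (-5 - 5/219*2213²) = -66616 - (-5 - 5/219*4897369) = -66616 - (-5 - 24486845/219) = -66616 - 1*(-24487940/219) = -66616 + 24487940/219 = 9899036/219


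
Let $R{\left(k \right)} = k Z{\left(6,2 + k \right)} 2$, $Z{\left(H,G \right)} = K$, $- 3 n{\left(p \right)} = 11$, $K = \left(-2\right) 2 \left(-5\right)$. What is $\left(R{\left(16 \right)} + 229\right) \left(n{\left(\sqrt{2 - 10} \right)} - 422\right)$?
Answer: $- \frac{1109713}{3} \approx -3.699 \cdot 10^{5}$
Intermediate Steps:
$K = 20$ ($K = \left(-4\right) \left(-5\right) = 20$)
$n{\left(p \right)} = - \frac{11}{3}$ ($n{\left(p \right)} = \left(- \frac{1}{3}\right) 11 = - \frac{11}{3}$)
$Z{\left(H,G \right)} = 20$
$R{\left(k \right)} = 40 k$ ($R{\left(k \right)} = k 20 \cdot 2 = 20 k 2 = 40 k$)
$\left(R{\left(16 \right)} + 229\right) \left(n{\left(\sqrt{2 - 10} \right)} - 422\right) = \left(40 \cdot 16 + 229\right) \left(- \frac{11}{3} - 422\right) = \left(640 + 229\right) \left(- \frac{1277}{3}\right) = 869 \left(- \frac{1277}{3}\right) = - \frac{1109713}{3}$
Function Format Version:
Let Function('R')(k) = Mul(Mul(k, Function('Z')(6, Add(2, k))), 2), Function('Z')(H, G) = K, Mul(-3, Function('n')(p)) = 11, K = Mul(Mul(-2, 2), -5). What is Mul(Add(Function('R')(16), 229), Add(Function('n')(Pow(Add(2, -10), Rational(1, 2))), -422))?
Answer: Rational(-1109713, 3) ≈ -3.6990e+5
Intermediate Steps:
K = 20 (K = Mul(-4, -5) = 20)
Function('n')(p) = Rational(-11, 3) (Function('n')(p) = Mul(Rational(-1, 3), 11) = Rational(-11, 3))
Function('Z')(H, G) = 20
Function('R')(k) = Mul(40, k) (Function('R')(k) = Mul(Mul(k, 20), 2) = Mul(Mul(20, k), 2) = Mul(40, k))
Mul(Add(Function('R')(16), 229), Add(Function('n')(Pow(Add(2, -10), Rational(1, 2))), -422)) = Mul(Add(Mul(40, 16), 229), Add(Rational(-11, 3), -422)) = Mul(Add(640, 229), Rational(-1277, 3)) = Mul(869, Rational(-1277, 3)) = Rational(-1109713, 3)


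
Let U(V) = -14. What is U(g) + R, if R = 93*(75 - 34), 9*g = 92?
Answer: 3799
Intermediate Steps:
g = 92/9 (g = (⅑)*92 = 92/9 ≈ 10.222)
R = 3813 (R = 93*41 = 3813)
U(g) + R = -14 + 3813 = 3799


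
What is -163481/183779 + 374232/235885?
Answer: 30213267043/43350709415 ≈ 0.69695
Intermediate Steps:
-163481/183779 + 374232/235885 = 30213267043/43350709415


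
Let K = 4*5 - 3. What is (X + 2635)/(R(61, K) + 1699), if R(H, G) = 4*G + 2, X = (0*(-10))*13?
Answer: 2635/1769 ≈ 1.4895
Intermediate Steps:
K = 17 (K = 20 - 3 = 17)
X = 0 (X = 0*13 = 0)
R(H, G) = 2 + 4*G
(X + 2635)/(R(61, K) + 1699) = (0 + 2635)/((2 + 4*17) + 1699) = 2635/((2 + 68) + 1699) = 2635/(70 + 1699) = 2635/1769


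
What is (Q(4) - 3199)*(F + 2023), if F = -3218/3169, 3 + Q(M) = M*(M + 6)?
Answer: -20261049378/3169 ≈ -6.3935e+6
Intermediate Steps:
Q(M) = -3 + M*(6 + M) (Q(M) = -3 + M*(M + 6) = -3 + M*(6 + M))
F = -3218/3169 (F = -3218*1/3169 = -3218/3169 ≈ -1.0155)
(Q(4) - 3199)*(F + 2023) = ((-3 + 4² + 6*4) - 3199)*(-3218/3169 + 2023) = ((-3 + 16 + 24) - 3199)*(6407669/3169) = (37 - 3199)*(6407669/3169) = -3162*6407669/3169 = -20261049378/3169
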